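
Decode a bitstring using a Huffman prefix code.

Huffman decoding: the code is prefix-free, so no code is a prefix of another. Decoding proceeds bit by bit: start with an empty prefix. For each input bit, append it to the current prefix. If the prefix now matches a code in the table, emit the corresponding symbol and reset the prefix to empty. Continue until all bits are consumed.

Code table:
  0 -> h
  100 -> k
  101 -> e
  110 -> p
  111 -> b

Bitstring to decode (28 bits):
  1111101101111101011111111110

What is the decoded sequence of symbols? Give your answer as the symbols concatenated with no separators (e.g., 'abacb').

Bit 0: prefix='1' (no match yet)
Bit 1: prefix='11' (no match yet)
Bit 2: prefix='111' -> emit 'b', reset
Bit 3: prefix='1' (no match yet)
Bit 4: prefix='11' (no match yet)
Bit 5: prefix='110' -> emit 'p', reset
Bit 6: prefix='1' (no match yet)
Bit 7: prefix='11' (no match yet)
Bit 8: prefix='110' -> emit 'p', reset
Bit 9: prefix='1' (no match yet)
Bit 10: prefix='11' (no match yet)
Bit 11: prefix='111' -> emit 'b', reset
Bit 12: prefix='1' (no match yet)
Bit 13: prefix='11' (no match yet)
Bit 14: prefix='110' -> emit 'p', reset
Bit 15: prefix='1' (no match yet)
Bit 16: prefix='10' (no match yet)
Bit 17: prefix='101' -> emit 'e', reset
Bit 18: prefix='1' (no match yet)
Bit 19: prefix='11' (no match yet)
Bit 20: prefix='111' -> emit 'b', reset
Bit 21: prefix='1' (no match yet)
Bit 22: prefix='11' (no match yet)
Bit 23: prefix='111' -> emit 'b', reset
Bit 24: prefix='1' (no match yet)
Bit 25: prefix='11' (no match yet)
Bit 26: prefix='111' -> emit 'b', reset
Bit 27: prefix='0' -> emit 'h', reset

Answer: bppbpebbbh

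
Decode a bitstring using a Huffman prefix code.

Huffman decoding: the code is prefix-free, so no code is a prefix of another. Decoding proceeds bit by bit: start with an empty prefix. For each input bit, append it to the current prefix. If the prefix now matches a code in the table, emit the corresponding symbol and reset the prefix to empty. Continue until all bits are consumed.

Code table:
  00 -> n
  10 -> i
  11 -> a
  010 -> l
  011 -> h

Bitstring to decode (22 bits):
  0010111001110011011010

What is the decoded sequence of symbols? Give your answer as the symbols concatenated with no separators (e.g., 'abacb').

Answer: niaihihhl

Derivation:
Bit 0: prefix='0' (no match yet)
Bit 1: prefix='00' -> emit 'n', reset
Bit 2: prefix='1' (no match yet)
Bit 3: prefix='10' -> emit 'i', reset
Bit 4: prefix='1' (no match yet)
Bit 5: prefix='11' -> emit 'a', reset
Bit 6: prefix='1' (no match yet)
Bit 7: prefix='10' -> emit 'i', reset
Bit 8: prefix='0' (no match yet)
Bit 9: prefix='01' (no match yet)
Bit 10: prefix='011' -> emit 'h', reset
Bit 11: prefix='1' (no match yet)
Bit 12: prefix='10' -> emit 'i', reset
Bit 13: prefix='0' (no match yet)
Bit 14: prefix='01' (no match yet)
Bit 15: prefix='011' -> emit 'h', reset
Bit 16: prefix='0' (no match yet)
Bit 17: prefix='01' (no match yet)
Bit 18: prefix='011' -> emit 'h', reset
Bit 19: prefix='0' (no match yet)
Bit 20: prefix='01' (no match yet)
Bit 21: prefix='010' -> emit 'l', reset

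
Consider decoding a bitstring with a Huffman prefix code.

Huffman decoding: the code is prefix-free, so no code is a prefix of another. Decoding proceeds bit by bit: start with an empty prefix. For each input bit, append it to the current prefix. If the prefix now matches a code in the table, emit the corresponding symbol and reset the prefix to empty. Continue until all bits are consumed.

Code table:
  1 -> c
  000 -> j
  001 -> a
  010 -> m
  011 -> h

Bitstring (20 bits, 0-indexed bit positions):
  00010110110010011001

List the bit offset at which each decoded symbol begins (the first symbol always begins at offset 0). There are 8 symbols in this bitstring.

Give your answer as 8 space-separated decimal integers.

Answer: 0 3 4 7 10 13 16 17

Derivation:
Bit 0: prefix='0' (no match yet)
Bit 1: prefix='00' (no match yet)
Bit 2: prefix='000' -> emit 'j', reset
Bit 3: prefix='1' -> emit 'c', reset
Bit 4: prefix='0' (no match yet)
Bit 5: prefix='01' (no match yet)
Bit 6: prefix='011' -> emit 'h', reset
Bit 7: prefix='0' (no match yet)
Bit 8: prefix='01' (no match yet)
Bit 9: prefix='011' -> emit 'h', reset
Bit 10: prefix='0' (no match yet)
Bit 11: prefix='00' (no match yet)
Bit 12: prefix='001' -> emit 'a', reset
Bit 13: prefix='0' (no match yet)
Bit 14: prefix='00' (no match yet)
Bit 15: prefix='001' -> emit 'a', reset
Bit 16: prefix='1' -> emit 'c', reset
Bit 17: prefix='0' (no match yet)
Bit 18: prefix='00' (no match yet)
Bit 19: prefix='001' -> emit 'a', reset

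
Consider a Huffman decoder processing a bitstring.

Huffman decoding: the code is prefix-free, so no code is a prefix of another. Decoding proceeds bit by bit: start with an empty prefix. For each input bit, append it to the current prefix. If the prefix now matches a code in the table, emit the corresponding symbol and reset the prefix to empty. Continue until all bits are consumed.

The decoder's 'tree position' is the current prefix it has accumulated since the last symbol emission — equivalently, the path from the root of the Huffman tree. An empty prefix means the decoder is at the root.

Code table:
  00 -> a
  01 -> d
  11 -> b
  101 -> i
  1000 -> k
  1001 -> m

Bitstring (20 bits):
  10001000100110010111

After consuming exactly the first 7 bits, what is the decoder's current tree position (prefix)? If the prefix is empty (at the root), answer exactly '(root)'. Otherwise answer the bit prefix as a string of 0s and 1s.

Answer: 100

Derivation:
Bit 0: prefix='1' (no match yet)
Bit 1: prefix='10' (no match yet)
Bit 2: prefix='100' (no match yet)
Bit 3: prefix='1000' -> emit 'k', reset
Bit 4: prefix='1' (no match yet)
Bit 5: prefix='10' (no match yet)
Bit 6: prefix='100' (no match yet)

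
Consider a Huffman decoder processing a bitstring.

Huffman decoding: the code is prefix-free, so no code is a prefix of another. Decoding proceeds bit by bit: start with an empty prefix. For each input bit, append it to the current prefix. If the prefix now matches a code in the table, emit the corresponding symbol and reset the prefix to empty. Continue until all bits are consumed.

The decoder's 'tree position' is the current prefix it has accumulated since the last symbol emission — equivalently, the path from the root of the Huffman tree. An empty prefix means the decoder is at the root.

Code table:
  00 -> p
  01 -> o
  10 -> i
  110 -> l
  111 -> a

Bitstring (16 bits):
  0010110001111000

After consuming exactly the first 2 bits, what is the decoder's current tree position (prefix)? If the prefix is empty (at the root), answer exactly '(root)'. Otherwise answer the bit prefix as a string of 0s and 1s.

Answer: (root)

Derivation:
Bit 0: prefix='0' (no match yet)
Bit 1: prefix='00' -> emit 'p', reset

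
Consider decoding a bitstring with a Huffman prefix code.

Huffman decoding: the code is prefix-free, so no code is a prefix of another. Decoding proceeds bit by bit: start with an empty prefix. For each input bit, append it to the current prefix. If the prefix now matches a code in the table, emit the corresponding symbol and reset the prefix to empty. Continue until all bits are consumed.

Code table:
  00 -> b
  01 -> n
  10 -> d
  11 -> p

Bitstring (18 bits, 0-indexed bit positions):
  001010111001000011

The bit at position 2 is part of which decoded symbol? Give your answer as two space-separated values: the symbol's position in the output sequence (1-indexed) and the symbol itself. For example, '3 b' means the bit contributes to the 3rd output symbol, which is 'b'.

Answer: 2 d

Derivation:
Bit 0: prefix='0' (no match yet)
Bit 1: prefix='00' -> emit 'b', reset
Bit 2: prefix='1' (no match yet)
Bit 3: prefix='10' -> emit 'd', reset
Bit 4: prefix='1' (no match yet)
Bit 5: prefix='10' -> emit 'd', reset
Bit 6: prefix='1' (no match yet)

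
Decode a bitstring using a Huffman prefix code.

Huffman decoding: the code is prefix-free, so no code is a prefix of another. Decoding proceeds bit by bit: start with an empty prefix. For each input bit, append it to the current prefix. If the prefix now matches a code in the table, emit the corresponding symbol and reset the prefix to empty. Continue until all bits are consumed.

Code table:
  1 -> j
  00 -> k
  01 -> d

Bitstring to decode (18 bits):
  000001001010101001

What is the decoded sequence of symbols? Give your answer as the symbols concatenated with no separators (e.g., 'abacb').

Answer: kkdkjdddkj

Derivation:
Bit 0: prefix='0' (no match yet)
Bit 1: prefix='00' -> emit 'k', reset
Bit 2: prefix='0' (no match yet)
Bit 3: prefix='00' -> emit 'k', reset
Bit 4: prefix='0' (no match yet)
Bit 5: prefix='01' -> emit 'd', reset
Bit 6: prefix='0' (no match yet)
Bit 7: prefix='00' -> emit 'k', reset
Bit 8: prefix='1' -> emit 'j', reset
Bit 9: prefix='0' (no match yet)
Bit 10: prefix='01' -> emit 'd', reset
Bit 11: prefix='0' (no match yet)
Bit 12: prefix='01' -> emit 'd', reset
Bit 13: prefix='0' (no match yet)
Bit 14: prefix='01' -> emit 'd', reset
Bit 15: prefix='0' (no match yet)
Bit 16: prefix='00' -> emit 'k', reset
Bit 17: prefix='1' -> emit 'j', reset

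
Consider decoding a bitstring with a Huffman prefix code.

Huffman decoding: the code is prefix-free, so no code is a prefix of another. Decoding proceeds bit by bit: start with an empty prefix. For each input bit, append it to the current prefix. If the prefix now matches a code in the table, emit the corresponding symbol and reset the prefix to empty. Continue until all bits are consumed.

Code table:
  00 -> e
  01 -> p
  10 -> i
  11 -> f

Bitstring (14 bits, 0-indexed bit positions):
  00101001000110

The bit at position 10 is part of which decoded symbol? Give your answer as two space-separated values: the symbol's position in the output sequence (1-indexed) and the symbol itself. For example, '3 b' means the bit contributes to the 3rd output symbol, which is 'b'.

Answer: 6 p

Derivation:
Bit 0: prefix='0' (no match yet)
Bit 1: prefix='00' -> emit 'e', reset
Bit 2: prefix='1' (no match yet)
Bit 3: prefix='10' -> emit 'i', reset
Bit 4: prefix='1' (no match yet)
Bit 5: prefix='10' -> emit 'i', reset
Bit 6: prefix='0' (no match yet)
Bit 7: prefix='01' -> emit 'p', reset
Bit 8: prefix='0' (no match yet)
Bit 9: prefix='00' -> emit 'e', reset
Bit 10: prefix='0' (no match yet)
Bit 11: prefix='01' -> emit 'p', reset
Bit 12: prefix='1' (no match yet)
Bit 13: prefix='10' -> emit 'i', reset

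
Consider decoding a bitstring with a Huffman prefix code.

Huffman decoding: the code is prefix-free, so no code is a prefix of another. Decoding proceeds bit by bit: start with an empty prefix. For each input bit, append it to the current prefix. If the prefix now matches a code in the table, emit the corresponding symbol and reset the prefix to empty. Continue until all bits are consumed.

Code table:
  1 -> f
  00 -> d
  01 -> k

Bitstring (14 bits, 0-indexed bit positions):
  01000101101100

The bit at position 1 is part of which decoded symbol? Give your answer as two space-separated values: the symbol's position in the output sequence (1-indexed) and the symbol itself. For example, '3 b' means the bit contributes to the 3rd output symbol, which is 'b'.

Bit 0: prefix='0' (no match yet)
Bit 1: prefix='01' -> emit 'k', reset
Bit 2: prefix='0' (no match yet)
Bit 3: prefix='00' -> emit 'd', reset
Bit 4: prefix='0' (no match yet)
Bit 5: prefix='01' -> emit 'k', reset

Answer: 1 k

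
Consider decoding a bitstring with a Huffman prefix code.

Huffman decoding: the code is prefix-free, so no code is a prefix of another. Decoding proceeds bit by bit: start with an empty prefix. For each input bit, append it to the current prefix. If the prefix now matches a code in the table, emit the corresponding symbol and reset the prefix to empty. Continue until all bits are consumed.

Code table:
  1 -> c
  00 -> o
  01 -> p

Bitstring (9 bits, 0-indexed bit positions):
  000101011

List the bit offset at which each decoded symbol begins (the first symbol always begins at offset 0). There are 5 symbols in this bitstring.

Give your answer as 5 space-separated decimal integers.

Answer: 0 2 4 6 8

Derivation:
Bit 0: prefix='0' (no match yet)
Bit 1: prefix='00' -> emit 'o', reset
Bit 2: prefix='0' (no match yet)
Bit 3: prefix='01' -> emit 'p', reset
Bit 4: prefix='0' (no match yet)
Bit 5: prefix='01' -> emit 'p', reset
Bit 6: prefix='0' (no match yet)
Bit 7: prefix='01' -> emit 'p', reset
Bit 8: prefix='1' -> emit 'c', reset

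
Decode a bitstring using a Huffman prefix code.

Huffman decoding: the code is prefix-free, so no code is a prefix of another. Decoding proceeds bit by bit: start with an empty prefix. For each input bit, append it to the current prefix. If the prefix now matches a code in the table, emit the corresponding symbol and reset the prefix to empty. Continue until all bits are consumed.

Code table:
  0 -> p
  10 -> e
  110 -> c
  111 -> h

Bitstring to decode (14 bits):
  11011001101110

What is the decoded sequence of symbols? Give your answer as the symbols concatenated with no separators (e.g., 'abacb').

Answer: ccpchp

Derivation:
Bit 0: prefix='1' (no match yet)
Bit 1: prefix='11' (no match yet)
Bit 2: prefix='110' -> emit 'c', reset
Bit 3: prefix='1' (no match yet)
Bit 4: prefix='11' (no match yet)
Bit 5: prefix='110' -> emit 'c', reset
Bit 6: prefix='0' -> emit 'p', reset
Bit 7: prefix='1' (no match yet)
Bit 8: prefix='11' (no match yet)
Bit 9: prefix='110' -> emit 'c', reset
Bit 10: prefix='1' (no match yet)
Bit 11: prefix='11' (no match yet)
Bit 12: prefix='111' -> emit 'h', reset
Bit 13: prefix='0' -> emit 'p', reset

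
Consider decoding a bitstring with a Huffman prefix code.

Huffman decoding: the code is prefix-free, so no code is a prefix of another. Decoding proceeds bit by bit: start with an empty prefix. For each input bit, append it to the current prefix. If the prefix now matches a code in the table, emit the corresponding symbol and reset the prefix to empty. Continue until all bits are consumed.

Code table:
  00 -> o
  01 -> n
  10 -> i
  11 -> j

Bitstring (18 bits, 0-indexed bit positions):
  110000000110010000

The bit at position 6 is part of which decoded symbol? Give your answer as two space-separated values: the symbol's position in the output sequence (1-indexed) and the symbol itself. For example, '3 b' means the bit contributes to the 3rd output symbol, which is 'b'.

Bit 0: prefix='1' (no match yet)
Bit 1: prefix='11' -> emit 'j', reset
Bit 2: prefix='0' (no match yet)
Bit 3: prefix='00' -> emit 'o', reset
Bit 4: prefix='0' (no match yet)
Bit 5: prefix='00' -> emit 'o', reset
Bit 6: prefix='0' (no match yet)
Bit 7: prefix='00' -> emit 'o', reset
Bit 8: prefix='0' (no match yet)
Bit 9: prefix='01' -> emit 'n', reset
Bit 10: prefix='1' (no match yet)

Answer: 4 o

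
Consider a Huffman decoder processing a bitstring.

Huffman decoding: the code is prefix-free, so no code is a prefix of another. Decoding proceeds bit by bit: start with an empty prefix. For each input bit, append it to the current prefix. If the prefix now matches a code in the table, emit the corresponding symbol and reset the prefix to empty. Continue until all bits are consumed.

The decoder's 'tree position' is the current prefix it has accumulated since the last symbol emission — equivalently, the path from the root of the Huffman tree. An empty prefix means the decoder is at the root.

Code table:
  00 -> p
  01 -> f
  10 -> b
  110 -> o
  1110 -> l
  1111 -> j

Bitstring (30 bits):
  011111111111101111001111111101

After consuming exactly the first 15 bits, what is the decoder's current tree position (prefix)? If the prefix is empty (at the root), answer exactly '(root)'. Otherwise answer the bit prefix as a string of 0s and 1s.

Bit 0: prefix='0' (no match yet)
Bit 1: prefix='01' -> emit 'f', reset
Bit 2: prefix='1' (no match yet)
Bit 3: prefix='11' (no match yet)
Bit 4: prefix='111' (no match yet)
Bit 5: prefix='1111' -> emit 'j', reset
Bit 6: prefix='1' (no match yet)
Bit 7: prefix='11' (no match yet)
Bit 8: prefix='111' (no match yet)
Bit 9: prefix='1111' -> emit 'j', reset
Bit 10: prefix='1' (no match yet)
Bit 11: prefix='11' (no match yet)
Bit 12: prefix='111' (no match yet)
Bit 13: prefix='1110' -> emit 'l', reset
Bit 14: prefix='1' (no match yet)

Answer: 1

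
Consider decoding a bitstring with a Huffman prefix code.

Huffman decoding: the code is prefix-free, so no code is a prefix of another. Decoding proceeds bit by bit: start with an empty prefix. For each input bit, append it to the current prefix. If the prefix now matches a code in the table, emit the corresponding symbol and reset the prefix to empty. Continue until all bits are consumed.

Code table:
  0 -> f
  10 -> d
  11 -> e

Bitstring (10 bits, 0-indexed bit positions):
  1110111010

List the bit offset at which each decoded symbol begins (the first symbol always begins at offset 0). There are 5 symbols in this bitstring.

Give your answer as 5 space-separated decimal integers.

Bit 0: prefix='1' (no match yet)
Bit 1: prefix='11' -> emit 'e', reset
Bit 2: prefix='1' (no match yet)
Bit 3: prefix='10' -> emit 'd', reset
Bit 4: prefix='1' (no match yet)
Bit 5: prefix='11' -> emit 'e', reset
Bit 6: prefix='1' (no match yet)
Bit 7: prefix='10' -> emit 'd', reset
Bit 8: prefix='1' (no match yet)
Bit 9: prefix='10' -> emit 'd', reset

Answer: 0 2 4 6 8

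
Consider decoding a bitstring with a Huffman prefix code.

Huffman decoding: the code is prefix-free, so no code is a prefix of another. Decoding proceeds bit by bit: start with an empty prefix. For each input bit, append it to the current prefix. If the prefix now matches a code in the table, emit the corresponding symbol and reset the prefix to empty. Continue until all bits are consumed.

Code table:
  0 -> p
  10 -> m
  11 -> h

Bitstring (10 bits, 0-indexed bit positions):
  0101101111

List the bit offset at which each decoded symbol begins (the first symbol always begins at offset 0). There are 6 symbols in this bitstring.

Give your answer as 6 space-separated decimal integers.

Answer: 0 1 3 5 6 8

Derivation:
Bit 0: prefix='0' -> emit 'p', reset
Bit 1: prefix='1' (no match yet)
Bit 2: prefix='10' -> emit 'm', reset
Bit 3: prefix='1' (no match yet)
Bit 4: prefix='11' -> emit 'h', reset
Bit 5: prefix='0' -> emit 'p', reset
Bit 6: prefix='1' (no match yet)
Bit 7: prefix='11' -> emit 'h', reset
Bit 8: prefix='1' (no match yet)
Bit 9: prefix='11' -> emit 'h', reset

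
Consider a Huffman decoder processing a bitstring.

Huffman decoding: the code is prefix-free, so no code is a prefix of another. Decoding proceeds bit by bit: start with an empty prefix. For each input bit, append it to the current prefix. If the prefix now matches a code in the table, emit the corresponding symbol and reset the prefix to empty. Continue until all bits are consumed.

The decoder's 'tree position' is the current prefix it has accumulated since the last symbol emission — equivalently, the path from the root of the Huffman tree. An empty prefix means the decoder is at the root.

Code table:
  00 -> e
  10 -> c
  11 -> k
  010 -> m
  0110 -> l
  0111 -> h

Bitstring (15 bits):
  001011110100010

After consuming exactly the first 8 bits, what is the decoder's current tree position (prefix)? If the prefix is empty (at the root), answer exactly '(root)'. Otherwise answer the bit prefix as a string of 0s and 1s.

Answer: (root)

Derivation:
Bit 0: prefix='0' (no match yet)
Bit 1: prefix='00' -> emit 'e', reset
Bit 2: prefix='1' (no match yet)
Bit 3: prefix='10' -> emit 'c', reset
Bit 4: prefix='1' (no match yet)
Bit 5: prefix='11' -> emit 'k', reset
Bit 6: prefix='1' (no match yet)
Bit 7: prefix='11' -> emit 'k', reset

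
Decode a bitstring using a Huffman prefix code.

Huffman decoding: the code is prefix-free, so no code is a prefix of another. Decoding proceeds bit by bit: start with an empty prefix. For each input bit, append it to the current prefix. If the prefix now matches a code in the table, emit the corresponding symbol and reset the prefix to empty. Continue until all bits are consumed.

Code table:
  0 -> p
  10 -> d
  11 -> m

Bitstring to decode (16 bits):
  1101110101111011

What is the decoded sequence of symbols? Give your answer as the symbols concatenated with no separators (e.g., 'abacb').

Bit 0: prefix='1' (no match yet)
Bit 1: prefix='11' -> emit 'm', reset
Bit 2: prefix='0' -> emit 'p', reset
Bit 3: prefix='1' (no match yet)
Bit 4: prefix='11' -> emit 'm', reset
Bit 5: prefix='1' (no match yet)
Bit 6: prefix='10' -> emit 'd', reset
Bit 7: prefix='1' (no match yet)
Bit 8: prefix='10' -> emit 'd', reset
Bit 9: prefix='1' (no match yet)
Bit 10: prefix='11' -> emit 'm', reset
Bit 11: prefix='1' (no match yet)
Bit 12: prefix='11' -> emit 'm', reset
Bit 13: prefix='0' -> emit 'p', reset
Bit 14: prefix='1' (no match yet)
Bit 15: prefix='11' -> emit 'm', reset

Answer: mpmddmmpm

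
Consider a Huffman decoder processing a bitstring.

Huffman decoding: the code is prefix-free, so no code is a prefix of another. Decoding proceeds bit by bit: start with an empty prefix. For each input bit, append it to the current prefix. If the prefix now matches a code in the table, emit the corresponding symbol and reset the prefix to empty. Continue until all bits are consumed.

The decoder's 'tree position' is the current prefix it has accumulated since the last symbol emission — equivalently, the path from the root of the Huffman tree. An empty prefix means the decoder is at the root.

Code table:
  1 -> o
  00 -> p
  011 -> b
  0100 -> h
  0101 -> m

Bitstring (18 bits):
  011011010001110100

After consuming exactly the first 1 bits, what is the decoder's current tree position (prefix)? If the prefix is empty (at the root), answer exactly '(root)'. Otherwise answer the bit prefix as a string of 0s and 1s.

Answer: 0

Derivation:
Bit 0: prefix='0' (no match yet)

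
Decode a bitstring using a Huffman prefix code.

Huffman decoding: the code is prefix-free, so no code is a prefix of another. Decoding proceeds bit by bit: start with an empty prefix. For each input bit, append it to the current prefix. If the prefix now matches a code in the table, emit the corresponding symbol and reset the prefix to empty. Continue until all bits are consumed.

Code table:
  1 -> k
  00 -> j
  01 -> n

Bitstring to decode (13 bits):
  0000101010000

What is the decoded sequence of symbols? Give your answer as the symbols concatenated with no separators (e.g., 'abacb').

Answer: jjknnjj

Derivation:
Bit 0: prefix='0' (no match yet)
Bit 1: prefix='00' -> emit 'j', reset
Bit 2: prefix='0' (no match yet)
Bit 3: prefix='00' -> emit 'j', reset
Bit 4: prefix='1' -> emit 'k', reset
Bit 5: prefix='0' (no match yet)
Bit 6: prefix='01' -> emit 'n', reset
Bit 7: prefix='0' (no match yet)
Bit 8: prefix='01' -> emit 'n', reset
Bit 9: prefix='0' (no match yet)
Bit 10: prefix='00' -> emit 'j', reset
Bit 11: prefix='0' (no match yet)
Bit 12: prefix='00' -> emit 'j', reset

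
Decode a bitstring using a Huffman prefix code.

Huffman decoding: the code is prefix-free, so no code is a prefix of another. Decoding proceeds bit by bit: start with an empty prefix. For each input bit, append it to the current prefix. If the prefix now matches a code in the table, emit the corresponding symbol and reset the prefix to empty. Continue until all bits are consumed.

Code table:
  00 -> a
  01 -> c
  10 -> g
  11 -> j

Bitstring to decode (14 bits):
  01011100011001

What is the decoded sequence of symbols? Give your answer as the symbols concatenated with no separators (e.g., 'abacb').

Bit 0: prefix='0' (no match yet)
Bit 1: prefix='01' -> emit 'c', reset
Bit 2: prefix='0' (no match yet)
Bit 3: prefix='01' -> emit 'c', reset
Bit 4: prefix='1' (no match yet)
Bit 5: prefix='11' -> emit 'j', reset
Bit 6: prefix='0' (no match yet)
Bit 7: prefix='00' -> emit 'a', reset
Bit 8: prefix='0' (no match yet)
Bit 9: prefix='01' -> emit 'c', reset
Bit 10: prefix='1' (no match yet)
Bit 11: prefix='10' -> emit 'g', reset
Bit 12: prefix='0' (no match yet)
Bit 13: prefix='01' -> emit 'c', reset

Answer: ccjacgc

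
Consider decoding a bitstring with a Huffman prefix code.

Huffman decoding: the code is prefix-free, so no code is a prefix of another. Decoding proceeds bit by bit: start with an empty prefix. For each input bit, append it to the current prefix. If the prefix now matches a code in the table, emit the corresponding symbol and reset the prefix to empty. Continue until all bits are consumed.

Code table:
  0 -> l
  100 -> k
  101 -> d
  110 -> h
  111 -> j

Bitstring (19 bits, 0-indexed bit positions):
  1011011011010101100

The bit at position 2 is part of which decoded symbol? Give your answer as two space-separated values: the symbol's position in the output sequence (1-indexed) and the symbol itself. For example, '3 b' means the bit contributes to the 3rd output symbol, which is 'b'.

Bit 0: prefix='1' (no match yet)
Bit 1: prefix='10' (no match yet)
Bit 2: prefix='101' -> emit 'd', reset
Bit 3: prefix='1' (no match yet)
Bit 4: prefix='10' (no match yet)
Bit 5: prefix='101' -> emit 'd', reset
Bit 6: prefix='1' (no match yet)

Answer: 1 d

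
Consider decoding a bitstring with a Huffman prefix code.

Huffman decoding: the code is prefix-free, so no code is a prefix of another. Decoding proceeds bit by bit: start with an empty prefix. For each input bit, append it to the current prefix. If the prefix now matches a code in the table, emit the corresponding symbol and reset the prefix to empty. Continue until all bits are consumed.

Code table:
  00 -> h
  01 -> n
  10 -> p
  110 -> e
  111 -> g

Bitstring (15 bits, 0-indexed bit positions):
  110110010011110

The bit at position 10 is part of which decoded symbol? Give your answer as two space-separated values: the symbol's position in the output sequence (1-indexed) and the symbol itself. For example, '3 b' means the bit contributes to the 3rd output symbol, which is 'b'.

Answer: 5 g

Derivation:
Bit 0: prefix='1' (no match yet)
Bit 1: prefix='11' (no match yet)
Bit 2: prefix='110' -> emit 'e', reset
Bit 3: prefix='1' (no match yet)
Bit 4: prefix='11' (no match yet)
Bit 5: prefix='110' -> emit 'e', reset
Bit 6: prefix='0' (no match yet)
Bit 7: prefix='01' -> emit 'n', reset
Bit 8: prefix='0' (no match yet)
Bit 9: prefix='00' -> emit 'h', reset
Bit 10: prefix='1' (no match yet)
Bit 11: prefix='11' (no match yet)
Bit 12: prefix='111' -> emit 'g', reset
Bit 13: prefix='1' (no match yet)
Bit 14: prefix='10' -> emit 'p', reset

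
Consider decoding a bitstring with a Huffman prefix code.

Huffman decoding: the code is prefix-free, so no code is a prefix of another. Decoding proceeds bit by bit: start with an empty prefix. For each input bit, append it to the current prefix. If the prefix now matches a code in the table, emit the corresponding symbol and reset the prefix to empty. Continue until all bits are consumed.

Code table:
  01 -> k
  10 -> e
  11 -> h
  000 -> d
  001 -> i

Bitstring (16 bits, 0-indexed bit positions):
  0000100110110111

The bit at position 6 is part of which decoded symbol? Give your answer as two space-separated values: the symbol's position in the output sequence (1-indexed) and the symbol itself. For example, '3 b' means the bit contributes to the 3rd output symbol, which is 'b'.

Bit 0: prefix='0' (no match yet)
Bit 1: prefix='00' (no match yet)
Bit 2: prefix='000' -> emit 'd', reset
Bit 3: prefix='0' (no match yet)
Bit 4: prefix='01' -> emit 'k', reset
Bit 5: prefix='0' (no match yet)
Bit 6: prefix='00' (no match yet)
Bit 7: prefix='001' -> emit 'i', reset
Bit 8: prefix='1' (no match yet)
Bit 9: prefix='10' -> emit 'e', reset
Bit 10: prefix='1' (no match yet)

Answer: 3 i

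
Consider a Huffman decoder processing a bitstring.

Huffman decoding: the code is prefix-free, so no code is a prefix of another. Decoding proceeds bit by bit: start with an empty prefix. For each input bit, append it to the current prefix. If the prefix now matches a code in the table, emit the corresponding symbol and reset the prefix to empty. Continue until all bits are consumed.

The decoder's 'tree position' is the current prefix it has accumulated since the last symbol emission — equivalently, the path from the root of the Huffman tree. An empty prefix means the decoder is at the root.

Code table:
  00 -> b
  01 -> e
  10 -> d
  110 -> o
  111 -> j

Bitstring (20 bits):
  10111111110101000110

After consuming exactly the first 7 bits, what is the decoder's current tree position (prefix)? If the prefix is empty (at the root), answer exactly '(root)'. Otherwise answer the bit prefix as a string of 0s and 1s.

Bit 0: prefix='1' (no match yet)
Bit 1: prefix='10' -> emit 'd', reset
Bit 2: prefix='1' (no match yet)
Bit 3: prefix='11' (no match yet)
Bit 4: prefix='111' -> emit 'j', reset
Bit 5: prefix='1' (no match yet)
Bit 6: prefix='11' (no match yet)

Answer: 11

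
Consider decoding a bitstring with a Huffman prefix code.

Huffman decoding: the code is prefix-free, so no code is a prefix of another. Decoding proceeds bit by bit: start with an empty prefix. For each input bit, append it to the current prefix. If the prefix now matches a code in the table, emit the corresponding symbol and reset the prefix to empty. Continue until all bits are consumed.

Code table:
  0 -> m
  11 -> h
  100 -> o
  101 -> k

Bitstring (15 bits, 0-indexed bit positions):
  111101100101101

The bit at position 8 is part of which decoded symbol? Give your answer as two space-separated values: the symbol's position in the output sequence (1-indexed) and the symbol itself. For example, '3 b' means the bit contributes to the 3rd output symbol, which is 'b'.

Answer: 6 m

Derivation:
Bit 0: prefix='1' (no match yet)
Bit 1: prefix='11' -> emit 'h', reset
Bit 2: prefix='1' (no match yet)
Bit 3: prefix='11' -> emit 'h', reset
Bit 4: prefix='0' -> emit 'm', reset
Bit 5: prefix='1' (no match yet)
Bit 6: prefix='11' -> emit 'h', reset
Bit 7: prefix='0' -> emit 'm', reset
Bit 8: prefix='0' -> emit 'm', reset
Bit 9: prefix='1' (no match yet)
Bit 10: prefix='10' (no match yet)
Bit 11: prefix='101' -> emit 'k', reset
Bit 12: prefix='1' (no match yet)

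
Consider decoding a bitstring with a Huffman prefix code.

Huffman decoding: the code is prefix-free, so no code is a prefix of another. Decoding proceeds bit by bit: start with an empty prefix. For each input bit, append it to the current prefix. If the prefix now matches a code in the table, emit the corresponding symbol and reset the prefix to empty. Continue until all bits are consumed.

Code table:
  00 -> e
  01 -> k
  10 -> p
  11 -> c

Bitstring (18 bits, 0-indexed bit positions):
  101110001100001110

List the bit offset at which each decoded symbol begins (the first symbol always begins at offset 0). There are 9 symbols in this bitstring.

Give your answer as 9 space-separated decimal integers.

Bit 0: prefix='1' (no match yet)
Bit 1: prefix='10' -> emit 'p', reset
Bit 2: prefix='1' (no match yet)
Bit 3: prefix='11' -> emit 'c', reset
Bit 4: prefix='1' (no match yet)
Bit 5: prefix='10' -> emit 'p', reset
Bit 6: prefix='0' (no match yet)
Bit 7: prefix='00' -> emit 'e', reset
Bit 8: prefix='1' (no match yet)
Bit 9: prefix='11' -> emit 'c', reset
Bit 10: prefix='0' (no match yet)
Bit 11: prefix='00' -> emit 'e', reset
Bit 12: prefix='0' (no match yet)
Bit 13: prefix='00' -> emit 'e', reset
Bit 14: prefix='1' (no match yet)
Bit 15: prefix='11' -> emit 'c', reset
Bit 16: prefix='1' (no match yet)
Bit 17: prefix='10' -> emit 'p', reset

Answer: 0 2 4 6 8 10 12 14 16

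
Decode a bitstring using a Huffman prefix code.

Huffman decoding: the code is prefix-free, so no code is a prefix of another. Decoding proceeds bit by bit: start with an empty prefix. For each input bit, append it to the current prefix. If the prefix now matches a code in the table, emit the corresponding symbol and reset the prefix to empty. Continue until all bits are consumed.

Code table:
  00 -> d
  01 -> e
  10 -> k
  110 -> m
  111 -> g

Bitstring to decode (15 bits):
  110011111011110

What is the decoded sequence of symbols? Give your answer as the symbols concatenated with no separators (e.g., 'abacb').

Bit 0: prefix='1' (no match yet)
Bit 1: prefix='11' (no match yet)
Bit 2: prefix='110' -> emit 'm', reset
Bit 3: prefix='0' (no match yet)
Bit 4: prefix='01' -> emit 'e', reset
Bit 5: prefix='1' (no match yet)
Bit 6: prefix='11' (no match yet)
Bit 7: prefix='111' -> emit 'g', reset
Bit 8: prefix='1' (no match yet)
Bit 9: prefix='10' -> emit 'k', reset
Bit 10: prefix='1' (no match yet)
Bit 11: prefix='11' (no match yet)
Bit 12: prefix='111' -> emit 'g', reset
Bit 13: prefix='1' (no match yet)
Bit 14: prefix='10' -> emit 'k', reset

Answer: megkgk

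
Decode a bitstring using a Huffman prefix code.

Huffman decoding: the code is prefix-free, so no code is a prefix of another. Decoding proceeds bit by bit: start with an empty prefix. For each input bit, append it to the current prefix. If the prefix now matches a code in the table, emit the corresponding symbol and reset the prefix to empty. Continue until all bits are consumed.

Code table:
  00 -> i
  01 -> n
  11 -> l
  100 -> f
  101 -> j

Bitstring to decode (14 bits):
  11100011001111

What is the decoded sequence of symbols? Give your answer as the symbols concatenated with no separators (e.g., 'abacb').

Answer: lfnfll

Derivation:
Bit 0: prefix='1' (no match yet)
Bit 1: prefix='11' -> emit 'l', reset
Bit 2: prefix='1' (no match yet)
Bit 3: prefix='10' (no match yet)
Bit 4: prefix='100' -> emit 'f', reset
Bit 5: prefix='0' (no match yet)
Bit 6: prefix='01' -> emit 'n', reset
Bit 7: prefix='1' (no match yet)
Bit 8: prefix='10' (no match yet)
Bit 9: prefix='100' -> emit 'f', reset
Bit 10: prefix='1' (no match yet)
Bit 11: prefix='11' -> emit 'l', reset
Bit 12: prefix='1' (no match yet)
Bit 13: prefix='11' -> emit 'l', reset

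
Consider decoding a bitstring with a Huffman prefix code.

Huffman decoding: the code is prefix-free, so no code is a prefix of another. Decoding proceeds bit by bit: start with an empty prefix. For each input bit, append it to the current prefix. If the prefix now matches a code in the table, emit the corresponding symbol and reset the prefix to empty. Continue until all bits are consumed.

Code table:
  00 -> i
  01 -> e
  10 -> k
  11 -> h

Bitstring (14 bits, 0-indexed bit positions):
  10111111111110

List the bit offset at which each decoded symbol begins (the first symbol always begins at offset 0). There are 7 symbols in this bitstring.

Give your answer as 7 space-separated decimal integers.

Answer: 0 2 4 6 8 10 12

Derivation:
Bit 0: prefix='1' (no match yet)
Bit 1: prefix='10' -> emit 'k', reset
Bit 2: prefix='1' (no match yet)
Bit 3: prefix='11' -> emit 'h', reset
Bit 4: prefix='1' (no match yet)
Bit 5: prefix='11' -> emit 'h', reset
Bit 6: prefix='1' (no match yet)
Bit 7: prefix='11' -> emit 'h', reset
Bit 8: prefix='1' (no match yet)
Bit 9: prefix='11' -> emit 'h', reset
Bit 10: prefix='1' (no match yet)
Bit 11: prefix='11' -> emit 'h', reset
Bit 12: prefix='1' (no match yet)
Bit 13: prefix='10' -> emit 'k', reset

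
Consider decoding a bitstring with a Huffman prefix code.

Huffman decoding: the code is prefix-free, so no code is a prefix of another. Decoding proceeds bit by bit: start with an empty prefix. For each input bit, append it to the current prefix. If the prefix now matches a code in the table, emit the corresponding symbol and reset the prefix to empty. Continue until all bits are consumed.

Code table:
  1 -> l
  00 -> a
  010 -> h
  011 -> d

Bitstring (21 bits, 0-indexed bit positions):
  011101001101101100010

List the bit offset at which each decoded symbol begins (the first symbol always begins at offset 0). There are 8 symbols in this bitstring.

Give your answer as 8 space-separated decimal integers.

Bit 0: prefix='0' (no match yet)
Bit 1: prefix='01' (no match yet)
Bit 2: prefix='011' -> emit 'd', reset
Bit 3: prefix='1' -> emit 'l', reset
Bit 4: prefix='0' (no match yet)
Bit 5: prefix='01' (no match yet)
Bit 6: prefix='010' -> emit 'h', reset
Bit 7: prefix='0' (no match yet)
Bit 8: prefix='01' (no match yet)
Bit 9: prefix='011' -> emit 'd', reset
Bit 10: prefix='0' (no match yet)
Bit 11: prefix='01' (no match yet)
Bit 12: prefix='011' -> emit 'd', reset
Bit 13: prefix='0' (no match yet)
Bit 14: prefix='01' (no match yet)
Bit 15: prefix='011' -> emit 'd', reset
Bit 16: prefix='0' (no match yet)
Bit 17: prefix='00' -> emit 'a', reset
Bit 18: prefix='0' (no match yet)
Bit 19: prefix='01' (no match yet)
Bit 20: prefix='010' -> emit 'h', reset

Answer: 0 3 4 7 10 13 16 18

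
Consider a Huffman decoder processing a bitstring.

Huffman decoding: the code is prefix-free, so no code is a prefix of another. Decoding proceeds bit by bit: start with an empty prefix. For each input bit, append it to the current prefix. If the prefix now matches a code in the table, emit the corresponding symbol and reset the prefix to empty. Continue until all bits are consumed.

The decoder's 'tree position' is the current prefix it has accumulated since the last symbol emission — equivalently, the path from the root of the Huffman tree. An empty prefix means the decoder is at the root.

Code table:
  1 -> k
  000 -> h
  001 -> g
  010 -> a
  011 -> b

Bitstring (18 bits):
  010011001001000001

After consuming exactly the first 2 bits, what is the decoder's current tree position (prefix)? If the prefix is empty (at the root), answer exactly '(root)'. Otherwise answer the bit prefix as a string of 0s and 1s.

Answer: 01

Derivation:
Bit 0: prefix='0' (no match yet)
Bit 1: prefix='01' (no match yet)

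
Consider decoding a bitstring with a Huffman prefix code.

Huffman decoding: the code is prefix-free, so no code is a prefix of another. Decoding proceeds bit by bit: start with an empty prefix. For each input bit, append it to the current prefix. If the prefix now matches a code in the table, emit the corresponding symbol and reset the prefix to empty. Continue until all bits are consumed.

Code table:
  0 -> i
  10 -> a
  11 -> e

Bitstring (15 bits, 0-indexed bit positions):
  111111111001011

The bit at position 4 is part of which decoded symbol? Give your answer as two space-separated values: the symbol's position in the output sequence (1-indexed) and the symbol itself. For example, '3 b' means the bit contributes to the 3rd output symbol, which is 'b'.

Answer: 3 e

Derivation:
Bit 0: prefix='1' (no match yet)
Bit 1: prefix='11' -> emit 'e', reset
Bit 2: prefix='1' (no match yet)
Bit 3: prefix='11' -> emit 'e', reset
Bit 4: prefix='1' (no match yet)
Bit 5: prefix='11' -> emit 'e', reset
Bit 6: prefix='1' (no match yet)
Bit 7: prefix='11' -> emit 'e', reset
Bit 8: prefix='1' (no match yet)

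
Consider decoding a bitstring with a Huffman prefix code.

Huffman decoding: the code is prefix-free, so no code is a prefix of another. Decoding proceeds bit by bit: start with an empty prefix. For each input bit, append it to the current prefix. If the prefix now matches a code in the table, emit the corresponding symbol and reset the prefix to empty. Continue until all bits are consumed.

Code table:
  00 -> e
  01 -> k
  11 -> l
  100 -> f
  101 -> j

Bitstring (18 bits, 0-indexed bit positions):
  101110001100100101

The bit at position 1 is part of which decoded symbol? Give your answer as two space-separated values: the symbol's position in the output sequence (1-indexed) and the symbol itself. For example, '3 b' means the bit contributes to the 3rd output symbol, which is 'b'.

Answer: 1 j

Derivation:
Bit 0: prefix='1' (no match yet)
Bit 1: prefix='10' (no match yet)
Bit 2: prefix='101' -> emit 'j', reset
Bit 3: prefix='1' (no match yet)
Bit 4: prefix='11' -> emit 'l', reset
Bit 5: prefix='0' (no match yet)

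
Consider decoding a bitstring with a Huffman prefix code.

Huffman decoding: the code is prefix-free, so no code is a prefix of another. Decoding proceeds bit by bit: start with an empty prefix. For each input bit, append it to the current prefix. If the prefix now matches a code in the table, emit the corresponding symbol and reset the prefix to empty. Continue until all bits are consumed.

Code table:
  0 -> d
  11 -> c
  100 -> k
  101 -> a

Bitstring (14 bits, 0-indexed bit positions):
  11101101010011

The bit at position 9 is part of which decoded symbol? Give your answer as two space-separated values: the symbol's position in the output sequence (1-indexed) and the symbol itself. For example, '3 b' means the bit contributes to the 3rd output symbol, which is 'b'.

Bit 0: prefix='1' (no match yet)
Bit 1: prefix='11' -> emit 'c', reset
Bit 2: prefix='1' (no match yet)
Bit 3: prefix='10' (no match yet)
Bit 4: prefix='101' -> emit 'a', reset
Bit 5: prefix='1' (no match yet)
Bit 6: prefix='10' (no match yet)
Bit 7: prefix='101' -> emit 'a', reset
Bit 8: prefix='0' -> emit 'd', reset
Bit 9: prefix='1' (no match yet)
Bit 10: prefix='10' (no match yet)
Bit 11: prefix='100' -> emit 'k', reset
Bit 12: prefix='1' (no match yet)
Bit 13: prefix='11' -> emit 'c', reset

Answer: 5 k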